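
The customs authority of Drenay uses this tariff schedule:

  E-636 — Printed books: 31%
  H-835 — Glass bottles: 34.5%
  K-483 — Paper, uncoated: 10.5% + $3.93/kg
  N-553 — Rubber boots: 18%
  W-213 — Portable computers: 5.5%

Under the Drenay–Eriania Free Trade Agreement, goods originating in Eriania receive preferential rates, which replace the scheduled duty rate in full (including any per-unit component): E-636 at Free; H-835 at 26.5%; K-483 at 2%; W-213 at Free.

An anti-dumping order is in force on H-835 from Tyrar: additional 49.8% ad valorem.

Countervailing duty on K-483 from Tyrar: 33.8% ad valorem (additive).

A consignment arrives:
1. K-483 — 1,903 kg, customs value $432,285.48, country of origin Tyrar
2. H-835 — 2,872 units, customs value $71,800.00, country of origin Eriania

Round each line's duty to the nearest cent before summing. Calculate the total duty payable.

Line 1 (K-483, Tyrar, 1,903 kg, $432,285.48):
Base rate for K-483 is 10.5% + $3.93/kg.
K-483 has an FTA preferential rate, but origin Tyrar is not Eriania; base rate stands.
Additional duty on K-483 from Tyrar: +33.8%. Applied ad valorem rate: 10.5% + 33.8% = 44.3%.
Duty = $432,285.48 × 44.3% + 1,903 × $3.93 = $198,981.26.
Line 2 (H-835, Eriania, 2,872 units, $71,800.00):
Base rate for H-835 is 34.5%.
Origin Eriania qualifies under the Drenay–Eriania agreement and H-835 is covered: preferential rate 26.5% applies instead.
The additional-duty order on H-835 targets Tyrar, not Eriania; it does not apply.
Duty = $71,800.00 × 26.5% = $19,027.00.
Total = $198,981.26 + $19,027.00 = $218,008.26.

$218,008.26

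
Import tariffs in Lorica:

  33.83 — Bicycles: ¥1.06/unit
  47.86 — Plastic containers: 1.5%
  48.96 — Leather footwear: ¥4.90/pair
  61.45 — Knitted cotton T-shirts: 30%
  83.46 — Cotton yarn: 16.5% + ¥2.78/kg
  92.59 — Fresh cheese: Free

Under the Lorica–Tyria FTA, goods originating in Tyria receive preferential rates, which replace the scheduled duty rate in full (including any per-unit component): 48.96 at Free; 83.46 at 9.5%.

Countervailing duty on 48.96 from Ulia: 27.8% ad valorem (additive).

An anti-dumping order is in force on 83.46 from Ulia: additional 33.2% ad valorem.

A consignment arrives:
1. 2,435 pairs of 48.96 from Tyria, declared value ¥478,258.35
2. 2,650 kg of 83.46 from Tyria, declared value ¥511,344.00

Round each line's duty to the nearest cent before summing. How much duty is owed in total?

¥48,577.68

Line 1 (48.96, Tyria, 2,435 pairs, ¥478,258.35):
Base rate for 48.96 is ¥4.90/pair.
Origin Tyria qualifies under the Lorica–Tyria agreement and 48.96 is covered: preferential rate Free applies instead.
The additional-duty order on 48.96 targets Ulia, not Tyria; it does not apply.
Duty = ¥478,258.35 × 0% = ¥0.00.
Line 2 (83.46, Tyria, 2,650 kg, ¥511,344.00):
Base rate for 83.46 is 16.5% + ¥2.78/kg.
Origin Tyria qualifies under the Lorica–Tyria agreement and 83.46 is covered: preferential rate 9.5% applies instead.
The additional-duty order on 83.46 targets Ulia, not Tyria; it does not apply.
Duty = ¥511,344.00 × 9.5% = ¥48,577.68.
Total = ¥0.00 + ¥48,577.68 = ¥48,577.68.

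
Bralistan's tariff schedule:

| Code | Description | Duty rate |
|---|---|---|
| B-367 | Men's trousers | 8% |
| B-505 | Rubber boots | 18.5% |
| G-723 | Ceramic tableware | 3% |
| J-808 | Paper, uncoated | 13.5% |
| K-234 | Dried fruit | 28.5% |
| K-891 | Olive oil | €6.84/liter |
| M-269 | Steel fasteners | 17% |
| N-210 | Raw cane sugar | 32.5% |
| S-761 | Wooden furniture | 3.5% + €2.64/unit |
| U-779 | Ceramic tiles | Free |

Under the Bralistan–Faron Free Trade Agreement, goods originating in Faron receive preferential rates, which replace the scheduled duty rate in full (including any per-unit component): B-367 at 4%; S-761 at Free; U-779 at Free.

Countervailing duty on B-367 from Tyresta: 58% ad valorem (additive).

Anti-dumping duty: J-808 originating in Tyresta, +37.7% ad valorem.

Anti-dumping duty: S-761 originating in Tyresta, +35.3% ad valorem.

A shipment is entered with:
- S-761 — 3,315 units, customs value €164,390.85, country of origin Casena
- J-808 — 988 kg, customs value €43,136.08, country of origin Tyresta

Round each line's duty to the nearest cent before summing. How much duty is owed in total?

Line 1 (S-761, Casena, 3,315 units, €164,390.85):
Base rate for S-761 is 3.5% + €2.64/unit.
S-761 has an FTA preferential rate, but origin Casena is not Faron; base rate stands.
The additional-duty order on S-761 targets Tyresta, not Casena; it does not apply.
Duty = €164,390.85 × 3.5% + 3,315 × €2.64 = €14,505.28.
Line 2 (J-808, Tyresta, 988 kg, €43,136.08):
Base rate for J-808 is 13.5%.
Additional duty on J-808 from Tyresta: +37.7%. Applied ad valorem rate: 13.5% + 37.7% = 51.2%.
Duty = €43,136.08 × 51.2% = €22,085.67.
Total = €14,505.28 + €22,085.67 = €36,590.95.

€36,590.95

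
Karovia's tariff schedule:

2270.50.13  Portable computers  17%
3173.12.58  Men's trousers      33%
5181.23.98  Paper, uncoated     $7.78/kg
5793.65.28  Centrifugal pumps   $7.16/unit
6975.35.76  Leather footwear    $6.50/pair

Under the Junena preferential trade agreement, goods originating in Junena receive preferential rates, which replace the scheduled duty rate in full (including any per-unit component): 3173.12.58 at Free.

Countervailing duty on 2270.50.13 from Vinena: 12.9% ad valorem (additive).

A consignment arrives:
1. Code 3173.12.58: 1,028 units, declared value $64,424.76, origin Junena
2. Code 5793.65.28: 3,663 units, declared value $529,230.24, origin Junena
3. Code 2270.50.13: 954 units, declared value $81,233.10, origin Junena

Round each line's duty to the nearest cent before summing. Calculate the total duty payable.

Line 1 (3173.12.58, Junena, 1,028 units, $64,424.76):
Base rate for 3173.12.58 is 33%.
Origin Junena qualifies under the Karovia–Junena agreement and 3173.12.58 is covered: preferential rate Free applies instead.
Duty = $64,424.76 × 0% = $0.00.
Line 2 (5793.65.28, Junena, 3,663 units, $529,230.24):
Base rate for 5793.65.28 is $7.16/unit.
Origin Junena is the FTA partner but 5793.65.28 is not on the preference list; base rate stands.
Duty = 3,663 × $7.16 = $26,227.08.
Line 3 (2270.50.13, Junena, 954 units, $81,233.10):
Base rate for 2270.50.13 is 17%.
Origin Junena is the FTA partner but 2270.50.13 is not on the preference list; base rate stands.
The additional-duty order on 2270.50.13 targets Vinena, not Junena; it does not apply.
Duty = $81,233.10 × 17% = $13,809.63.
Total = $0.00 + $26,227.08 + $13,809.63 = $40,036.71.

$40,036.71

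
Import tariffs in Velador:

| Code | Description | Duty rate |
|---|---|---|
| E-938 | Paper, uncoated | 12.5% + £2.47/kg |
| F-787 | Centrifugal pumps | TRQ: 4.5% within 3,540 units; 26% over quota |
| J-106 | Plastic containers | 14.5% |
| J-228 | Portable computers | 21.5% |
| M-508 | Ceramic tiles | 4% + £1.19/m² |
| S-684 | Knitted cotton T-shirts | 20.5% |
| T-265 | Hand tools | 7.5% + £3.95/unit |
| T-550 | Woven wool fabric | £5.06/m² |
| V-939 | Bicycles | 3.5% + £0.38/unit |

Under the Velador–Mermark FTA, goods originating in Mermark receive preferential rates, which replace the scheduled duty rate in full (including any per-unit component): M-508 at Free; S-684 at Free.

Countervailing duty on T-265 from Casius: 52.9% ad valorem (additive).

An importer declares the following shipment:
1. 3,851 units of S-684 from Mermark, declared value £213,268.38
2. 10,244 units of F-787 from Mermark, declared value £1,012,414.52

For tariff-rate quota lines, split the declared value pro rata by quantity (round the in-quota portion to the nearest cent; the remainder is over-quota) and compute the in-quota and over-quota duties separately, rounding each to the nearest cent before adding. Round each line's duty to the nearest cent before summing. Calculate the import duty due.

Line 1 (S-684, Mermark, 3,851 units, £213,268.38):
Base rate for S-684 is 20.5%.
Origin Mermark qualifies under the Velador–Mermark agreement and S-684 is covered: preferential rate Free applies instead.
Duty = £213,268.38 × 0% = £0.00.
Line 2 (F-787, Mermark, 10,244 units, £1,012,414.52):
Code F-787 is under a tariff-rate quota (threshold 3,540 units). In-quota: 3,540 units at 4.5%; over-quota: 6,704 units at 26%.
Pro-rata value split: in-quota = £1,012,414.52 × 3,540/10,244 = £349,858.20; over-quota = £1,012,414.52 − £349,858.20 = £662,556.32.
In-quota duty = £349,858.20 × 4.5% = £15,743.62. Over-quota duty = £662,556.32 × 26% = £172,264.64.
Line duty = £15,743.62 + £172,264.64 = £188,008.26.
Total = £0.00 + £188,008.26 = £188,008.26.

£188,008.26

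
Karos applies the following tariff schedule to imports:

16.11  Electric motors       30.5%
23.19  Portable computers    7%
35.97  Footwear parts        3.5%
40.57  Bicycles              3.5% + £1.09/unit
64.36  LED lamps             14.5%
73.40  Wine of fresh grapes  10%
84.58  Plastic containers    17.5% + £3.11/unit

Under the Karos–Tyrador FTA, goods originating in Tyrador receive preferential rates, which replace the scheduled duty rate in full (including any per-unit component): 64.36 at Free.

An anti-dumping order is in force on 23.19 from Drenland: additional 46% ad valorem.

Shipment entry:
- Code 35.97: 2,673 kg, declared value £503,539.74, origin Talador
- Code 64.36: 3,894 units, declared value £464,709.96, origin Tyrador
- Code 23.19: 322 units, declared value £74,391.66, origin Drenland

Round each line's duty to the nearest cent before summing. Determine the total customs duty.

£57,051.47

Line 1 (35.97, Talador, 2,673 kg, £503,539.74):
Base rate for 35.97 is 3.5%.
Duty = £503,539.74 × 3.5% = £17,623.89.
Line 2 (64.36, Tyrador, 3,894 units, £464,709.96):
Base rate for 64.36 is 14.5%.
Origin Tyrador qualifies under the Karos–Tyrador agreement and 64.36 is covered: preferential rate Free applies instead.
Duty = £464,709.96 × 0% = £0.00.
Line 3 (23.19, Drenland, 322 units, £74,391.66):
Base rate for 23.19 is 7%.
Additional duty on 23.19 from Drenland: +46%. Applied ad valorem rate: 7% + 46% = 53%.
Duty = £74,391.66 × 53% = £39,427.58.
Total = £17,623.89 + £0.00 + £39,427.58 = £57,051.47.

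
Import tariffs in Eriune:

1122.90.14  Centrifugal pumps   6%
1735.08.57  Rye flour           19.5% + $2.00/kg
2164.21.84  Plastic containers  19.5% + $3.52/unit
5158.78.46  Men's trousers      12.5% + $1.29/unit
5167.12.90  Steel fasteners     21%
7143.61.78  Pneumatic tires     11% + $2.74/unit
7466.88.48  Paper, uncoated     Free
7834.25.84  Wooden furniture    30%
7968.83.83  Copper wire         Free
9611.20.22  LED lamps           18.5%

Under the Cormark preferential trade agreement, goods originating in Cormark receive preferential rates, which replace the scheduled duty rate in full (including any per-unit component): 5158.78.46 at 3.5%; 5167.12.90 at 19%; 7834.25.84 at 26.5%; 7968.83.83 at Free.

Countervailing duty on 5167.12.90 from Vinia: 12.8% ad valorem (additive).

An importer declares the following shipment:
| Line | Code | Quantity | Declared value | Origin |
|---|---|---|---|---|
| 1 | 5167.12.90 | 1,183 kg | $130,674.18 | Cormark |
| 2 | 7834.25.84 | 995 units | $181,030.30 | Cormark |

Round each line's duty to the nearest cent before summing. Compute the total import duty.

Line 1 (5167.12.90, Cormark, 1,183 kg, $130,674.18):
Base rate for 5167.12.90 is 21%.
Origin Cormark qualifies under the Eriune–Cormark agreement and 5167.12.90 is covered: preferential rate 19% applies instead.
The additional-duty order on 5167.12.90 targets Vinia, not Cormark; it does not apply.
Duty = $130,674.18 × 19% = $24,828.09.
Line 2 (7834.25.84, Cormark, 995 units, $181,030.30):
Base rate for 7834.25.84 is 30%.
Origin Cormark qualifies under the Eriune–Cormark agreement and 7834.25.84 is covered: preferential rate 26.5% applies instead.
Duty = $181,030.30 × 26.5% = $47,973.03.
Total = $24,828.09 + $47,973.03 = $72,801.12.

$72,801.12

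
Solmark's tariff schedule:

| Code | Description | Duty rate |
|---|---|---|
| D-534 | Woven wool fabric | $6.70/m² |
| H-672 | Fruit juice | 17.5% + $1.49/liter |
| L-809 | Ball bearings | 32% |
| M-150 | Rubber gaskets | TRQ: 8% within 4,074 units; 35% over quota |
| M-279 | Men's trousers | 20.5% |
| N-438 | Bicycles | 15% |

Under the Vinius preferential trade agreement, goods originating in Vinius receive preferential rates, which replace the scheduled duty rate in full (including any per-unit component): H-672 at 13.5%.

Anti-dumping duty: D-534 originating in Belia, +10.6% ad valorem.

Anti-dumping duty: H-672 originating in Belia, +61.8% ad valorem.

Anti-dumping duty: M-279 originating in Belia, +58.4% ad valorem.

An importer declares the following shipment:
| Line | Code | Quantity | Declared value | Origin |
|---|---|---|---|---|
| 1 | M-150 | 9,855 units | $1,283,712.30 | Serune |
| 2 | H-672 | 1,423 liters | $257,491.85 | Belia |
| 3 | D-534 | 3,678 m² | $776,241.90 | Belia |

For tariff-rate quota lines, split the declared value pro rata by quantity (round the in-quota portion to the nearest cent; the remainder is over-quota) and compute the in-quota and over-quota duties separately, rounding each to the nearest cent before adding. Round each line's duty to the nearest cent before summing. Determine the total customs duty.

Line 1 (M-150, Serune, 9,855 units, $1,283,712.30):
Code M-150 is under a tariff-rate quota (threshold 4,074 units). In-quota: 4,074 units at 8%; over-quota: 5,781 units at 35%.
Pro-rata value split: in-quota = $1,283,712.30 × 4,074/9,855 = $530,679.24; over-quota = $1,283,712.30 − $530,679.24 = $753,033.06.
In-quota duty = $530,679.24 × 8% = $42,454.34. Over-quota duty = $753,033.06 × 35% = $263,561.57.
Line duty = $42,454.34 + $263,561.57 = $306,015.91.
Line 2 (H-672, Belia, 1,423 liters, $257,491.85):
Base rate for H-672 is 17.5% + $1.49/liter.
H-672 has an FTA preferential rate, but origin Belia is not Vinius; base rate stands.
Additional duty on H-672 from Belia: +61.8%. Applied ad valorem rate: 17.5% + 61.8% = 79.3%.
Duty = $257,491.85 × 79.3% + 1,423 × $1.49 = $206,311.31.
Line 3 (D-534, Belia, 3,678 m², $776,241.90):
Base rate for D-534 is $6.70/m².
Additional duty on D-534 from Belia: +10.6% ad valorem. Applied ad valorem rate = 10.6%.
Duty = $776,241.90 × 10.6% + 3,678 × $6.70 = $106,924.24.
Total = $306,015.91 + $206,311.31 + $106,924.24 = $619,251.46.

$619,251.46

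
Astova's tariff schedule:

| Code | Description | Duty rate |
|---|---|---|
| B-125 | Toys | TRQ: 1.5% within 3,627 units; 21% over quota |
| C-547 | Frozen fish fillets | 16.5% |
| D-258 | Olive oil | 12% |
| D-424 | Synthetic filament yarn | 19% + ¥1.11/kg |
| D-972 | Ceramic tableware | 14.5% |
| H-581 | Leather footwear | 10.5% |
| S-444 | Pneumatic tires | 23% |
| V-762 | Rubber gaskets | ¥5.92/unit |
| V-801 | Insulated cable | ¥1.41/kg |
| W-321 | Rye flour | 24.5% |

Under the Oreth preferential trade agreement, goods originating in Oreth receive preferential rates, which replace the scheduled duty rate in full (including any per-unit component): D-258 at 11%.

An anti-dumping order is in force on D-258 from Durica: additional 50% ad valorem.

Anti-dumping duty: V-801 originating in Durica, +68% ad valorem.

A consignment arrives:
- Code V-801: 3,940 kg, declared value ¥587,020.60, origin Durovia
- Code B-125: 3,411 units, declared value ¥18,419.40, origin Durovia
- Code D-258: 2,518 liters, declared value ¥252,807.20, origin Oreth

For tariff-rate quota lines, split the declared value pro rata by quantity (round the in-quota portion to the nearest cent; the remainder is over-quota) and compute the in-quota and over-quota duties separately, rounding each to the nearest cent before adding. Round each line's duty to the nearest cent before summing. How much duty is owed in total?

¥33,640.48

Line 1 (V-801, Durovia, 3,940 kg, ¥587,020.60):
Base rate for V-801 is ¥1.41/kg.
The additional-duty order on V-801 targets Durica, not Durovia; it does not apply.
Duty = 3,940 × ¥1.41 = ¥5,555.40.
Line 2 (B-125, Durovia, 3,411 units, ¥18,419.40):
Code B-125 is under a tariff-rate quota (threshold 3,627 units). Quantity 3,411 units is within the quota, so the in-quota rate 1.5% applies to the full value.
Duty = ¥18,419.40 × 1.5% = ¥276.29.
Line 3 (D-258, Oreth, 2,518 liters, ¥252,807.20):
Base rate for D-258 is 12%.
Origin Oreth qualifies under the Astova–Oreth agreement and D-258 is covered: preferential rate 11% applies instead.
The additional-duty order on D-258 targets Durica, not Oreth; it does not apply.
Duty = ¥252,807.20 × 11% = ¥27,808.79.
Total = ¥5,555.40 + ¥276.29 + ¥27,808.79 = ¥33,640.48.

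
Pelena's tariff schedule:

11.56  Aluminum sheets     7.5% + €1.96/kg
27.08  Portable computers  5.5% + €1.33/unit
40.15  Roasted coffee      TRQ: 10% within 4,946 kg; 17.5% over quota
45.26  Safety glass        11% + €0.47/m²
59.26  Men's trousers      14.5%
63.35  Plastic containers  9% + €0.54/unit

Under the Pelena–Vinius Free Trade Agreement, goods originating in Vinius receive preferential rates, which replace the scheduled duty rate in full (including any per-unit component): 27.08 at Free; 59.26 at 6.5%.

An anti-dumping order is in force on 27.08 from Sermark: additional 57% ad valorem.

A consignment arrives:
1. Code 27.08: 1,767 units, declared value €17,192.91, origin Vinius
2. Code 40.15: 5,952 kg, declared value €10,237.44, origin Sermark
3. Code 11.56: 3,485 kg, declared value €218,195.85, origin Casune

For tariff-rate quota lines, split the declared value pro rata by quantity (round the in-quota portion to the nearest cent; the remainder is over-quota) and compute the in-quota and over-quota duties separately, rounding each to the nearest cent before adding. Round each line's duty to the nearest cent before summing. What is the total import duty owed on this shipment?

Line 1 (27.08, Vinius, 1,767 units, €17,192.91):
Base rate for 27.08 is 5.5% + €1.33/unit.
Origin Vinius qualifies under the Pelena–Vinius agreement and 27.08 is covered: preferential rate Free applies instead.
The additional-duty order on 27.08 targets Sermark, not Vinius; it does not apply.
Duty = €17,192.91 × 0% = €0.00.
Line 2 (40.15, Sermark, 5,952 kg, €10,237.44):
Code 40.15 is under a tariff-rate quota (threshold 4,946 kg). In-quota: 4,946 kg at 10%; over-quota: 1,006 kg at 17.5%.
Pro-rata value split: in-quota = €10,237.44 × 4,946/5,952 = €8,507.12; over-quota = €10,237.44 − €8,507.12 = €1,730.32.
In-quota duty = €8,507.12 × 10% = €850.71. Over-quota duty = €1,730.32 × 17.5% = €302.81.
Line duty = €850.71 + €302.81 = €1,153.52.
Line 3 (11.56, Casune, 3,485 kg, €218,195.85):
Base rate for 11.56 is 7.5% + €1.96/kg.
Duty = €218,195.85 × 7.5% + 3,485 × €1.96 = €23,195.29.
Total = €0.00 + €1,153.52 + €23,195.29 = €24,348.81.

€24,348.81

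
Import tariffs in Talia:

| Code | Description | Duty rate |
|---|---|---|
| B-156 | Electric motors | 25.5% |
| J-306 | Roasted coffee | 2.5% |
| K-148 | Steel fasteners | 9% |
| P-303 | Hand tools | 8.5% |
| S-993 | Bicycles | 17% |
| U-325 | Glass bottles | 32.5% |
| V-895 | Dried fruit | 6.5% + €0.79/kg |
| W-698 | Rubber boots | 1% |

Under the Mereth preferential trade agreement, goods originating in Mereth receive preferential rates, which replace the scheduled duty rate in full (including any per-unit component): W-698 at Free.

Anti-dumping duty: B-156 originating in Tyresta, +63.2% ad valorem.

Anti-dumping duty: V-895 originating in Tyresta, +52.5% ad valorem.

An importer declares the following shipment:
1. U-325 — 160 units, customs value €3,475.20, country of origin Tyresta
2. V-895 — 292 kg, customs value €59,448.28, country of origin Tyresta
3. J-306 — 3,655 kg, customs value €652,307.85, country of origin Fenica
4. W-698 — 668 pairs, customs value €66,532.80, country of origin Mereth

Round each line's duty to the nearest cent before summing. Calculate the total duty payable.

Line 1 (U-325, Tyresta, 160 units, €3,475.20):
Base rate for U-325 is 32.5%.
Duty = €3,475.20 × 32.5% = €1,129.44.
Line 2 (V-895, Tyresta, 292 kg, €59,448.28):
Base rate for V-895 is 6.5% + €0.79/kg.
Additional duty on V-895 from Tyresta: +52.5%. Applied ad valorem rate: 6.5% + 52.5% = 59%.
Duty = €59,448.28 × 59% + 292 × €0.79 = €35,305.17.
Line 3 (J-306, Fenica, 3,655 kg, €652,307.85):
Base rate for J-306 is 2.5%.
Duty = €652,307.85 × 2.5% = €16,307.70.
Line 4 (W-698, Mereth, 668 pairs, €66,532.80):
Base rate for W-698 is 1%.
Origin Mereth qualifies under the Talia–Mereth agreement and W-698 is covered: preferential rate Free applies instead.
Duty = €66,532.80 × 0% = €0.00.
Total = €1,129.44 + €35,305.17 + €16,307.70 + €0.00 = €52,742.31.

€52,742.31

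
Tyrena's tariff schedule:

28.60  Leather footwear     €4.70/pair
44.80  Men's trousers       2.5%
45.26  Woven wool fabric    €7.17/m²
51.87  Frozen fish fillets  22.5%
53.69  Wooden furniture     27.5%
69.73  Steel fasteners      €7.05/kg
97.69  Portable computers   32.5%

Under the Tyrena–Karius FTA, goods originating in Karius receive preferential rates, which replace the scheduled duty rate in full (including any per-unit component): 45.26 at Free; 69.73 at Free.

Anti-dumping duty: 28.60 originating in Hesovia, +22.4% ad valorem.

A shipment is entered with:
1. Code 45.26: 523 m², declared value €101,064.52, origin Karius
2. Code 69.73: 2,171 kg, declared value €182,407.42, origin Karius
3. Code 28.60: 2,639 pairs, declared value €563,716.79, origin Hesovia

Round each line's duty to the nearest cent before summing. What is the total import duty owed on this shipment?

Line 1 (45.26, Karius, 523 m², €101,064.52):
Base rate for 45.26 is €7.17/m².
Origin Karius qualifies under the Tyrena–Karius agreement and 45.26 is covered: preferential rate Free applies instead.
Duty = €101,064.52 × 0% = €0.00.
Line 2 (69.73, Karius, 2,171 kg, €182,407.42):
Base rate for 69.73 is €7.05/kg.
Origin Karius qualifies under the Tyrena–Karius agreement and 69.73 is covered: preferential rate Free applies instead.
Duty = €182,407.42 × 0% = €0.00.
Line 3 (28.60, Hesovia, 2,639 pairs, €563,716.79):
Base rate for 28.60 is €4.70/pair.
Additional duty on 28.60 from Hesovia: +22.4% ad valorem. Applied ad valorem rate = 22.4%.
Duty = €563,716.79 × 22.4% + 2,639 × €4.70 = €138,675.86.
Total = €0.00 + €0.00 + €138,675.86 = €138,675.86.

€138,675.86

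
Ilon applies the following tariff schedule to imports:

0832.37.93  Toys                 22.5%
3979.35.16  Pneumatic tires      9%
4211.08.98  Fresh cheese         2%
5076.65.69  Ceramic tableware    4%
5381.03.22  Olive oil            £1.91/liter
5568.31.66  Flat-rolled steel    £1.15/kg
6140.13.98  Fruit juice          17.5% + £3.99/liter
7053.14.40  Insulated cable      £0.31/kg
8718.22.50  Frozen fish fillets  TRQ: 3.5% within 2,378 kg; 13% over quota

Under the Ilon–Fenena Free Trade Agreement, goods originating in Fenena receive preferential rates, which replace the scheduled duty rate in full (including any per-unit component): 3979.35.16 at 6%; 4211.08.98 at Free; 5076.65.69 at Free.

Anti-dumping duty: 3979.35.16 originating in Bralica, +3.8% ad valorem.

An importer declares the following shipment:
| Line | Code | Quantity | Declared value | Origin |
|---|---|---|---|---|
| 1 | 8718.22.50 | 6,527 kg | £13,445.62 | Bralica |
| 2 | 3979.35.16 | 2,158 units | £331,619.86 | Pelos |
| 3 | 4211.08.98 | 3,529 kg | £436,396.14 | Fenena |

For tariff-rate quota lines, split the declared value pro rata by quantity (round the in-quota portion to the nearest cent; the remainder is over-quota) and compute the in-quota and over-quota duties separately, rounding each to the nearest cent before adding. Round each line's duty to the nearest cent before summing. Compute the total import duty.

Line 1 (8718.22.50, Bralica, 6,527 kg, £13,445.62):
Code 8718.22.50 is under a tariff-rate quota (threshold 2,378 kg). In-quota: 2,378 kg at 3.5%; over-quota: 4,149 kg at 13%.
Pro-rata value split: in-quota = £13,445.62 × 2,378/6,527 = £4,898.68; over-quota = £13,445.62 − £4,898.68 = £8,546.94.
In-quota duty = £4,898.68 × 3.5% = £171.45. Over-quota duty = £8,546.94 × 13% = £1,111.10.
Line duty = £171.45 + £1,111.10 = £1,282.55.
Line 2 (3979.35.16, Pelos, 2,158 units, £331,619.86):
Base rate for 3979.35.16 is 9%.
3979.35.16 has an FTA preferential rate, but origin Pelos is not Fenena; base rate stands.
The additional-duty order on 3979.35.16 targets Bralica, not Pelos; it does not apply.
Duty = £331,619.86 × 9% = £29,845.79.
Line 3 (4211.08.98, Fenena, 3,529 kg, £436,396.14):
Base rate for 4211.08.98 is 2%.
Origin Fenena qualifies under the Ilon–Fenena agreement and 4211.08.98 is covered: preferential rate Free applies instead.
Duty = £436,396.14 × 0% = £0.00.
Total = £1,282.55 + £29,845.79 + £0.00 = £31,128.34.

£31,128.34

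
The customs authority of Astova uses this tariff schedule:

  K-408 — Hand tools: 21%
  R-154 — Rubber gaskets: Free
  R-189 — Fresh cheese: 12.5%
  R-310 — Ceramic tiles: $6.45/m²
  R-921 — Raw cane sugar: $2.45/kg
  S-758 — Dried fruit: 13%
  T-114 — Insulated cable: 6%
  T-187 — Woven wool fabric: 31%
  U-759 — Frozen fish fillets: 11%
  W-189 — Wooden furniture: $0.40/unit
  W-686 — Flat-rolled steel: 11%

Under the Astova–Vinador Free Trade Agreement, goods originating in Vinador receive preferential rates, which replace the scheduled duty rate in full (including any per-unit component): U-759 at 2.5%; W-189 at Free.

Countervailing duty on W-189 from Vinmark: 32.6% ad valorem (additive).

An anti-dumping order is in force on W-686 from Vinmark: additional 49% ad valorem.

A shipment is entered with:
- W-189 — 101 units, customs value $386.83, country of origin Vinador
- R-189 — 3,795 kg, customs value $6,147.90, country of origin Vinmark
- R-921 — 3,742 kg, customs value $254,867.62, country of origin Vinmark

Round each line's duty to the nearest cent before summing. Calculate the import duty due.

Line 1 (W-189, Vinador, 101 units, $386.83):
Base rate for W-189 is $0.40/unit.
Origin Vinador qualifies under the Astova–Vinador agreement and W-189 is covered: preferential rate Free applies instead.
The additional-duty order on W-189 targets Vinmark, not Vinador; it does not apply.
Duty = $386.83 × 0% = $0.00.
Line 2 (R-189, Vinmark, 3,795 kg, $6,147.90):
Base rate for R-189 is 12.5%.
Duty = $6,147.90 × 12.5% = $768.49.
Line 3 (R-921, Vinmark, 3,742 kg, $254,867.62):
Base rate for R-921 is $2.45/kg.
Duty = 3,742 × $2.45 = $9,167.90.
Total = $0.00 + $768.49 + $9,167.90 = $9,936.39.

$9,936.39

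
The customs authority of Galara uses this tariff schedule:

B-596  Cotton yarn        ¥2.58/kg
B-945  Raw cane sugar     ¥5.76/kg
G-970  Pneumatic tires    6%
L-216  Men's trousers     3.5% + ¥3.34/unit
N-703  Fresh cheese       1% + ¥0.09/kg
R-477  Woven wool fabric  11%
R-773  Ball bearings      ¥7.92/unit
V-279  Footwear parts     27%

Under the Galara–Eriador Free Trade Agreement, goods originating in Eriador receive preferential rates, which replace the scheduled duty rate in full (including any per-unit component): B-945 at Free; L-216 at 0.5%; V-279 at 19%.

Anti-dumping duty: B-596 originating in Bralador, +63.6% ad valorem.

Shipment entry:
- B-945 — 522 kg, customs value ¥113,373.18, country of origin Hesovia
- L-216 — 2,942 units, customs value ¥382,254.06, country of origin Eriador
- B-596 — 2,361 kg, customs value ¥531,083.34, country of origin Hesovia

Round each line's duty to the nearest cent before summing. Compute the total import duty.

Line 1 (B-945, Hesovia, 522 kg, ¥113,373.18):
Base rate for B-945 is ¥5.76/kg.
B-945 has an FTA preferential rate, but origin Hesovia is not Eriador; base rate stands.
Duty = 522 × ¥5.76 = ¥3,006.72.
Line 2 (L-216, Eriador, 2,942 units, ¥382,254.06):
Base rate for L-216 is 3.5% + ¥3.34/unit.
Origin Eriador qualifies under the Galara–Eriador agreement and L-216 is covered: preferential rate 0.5% applies instead.
Duty = ¥382,254.06 × 0.5% = ¥1,911.27.
Line 3 (B-596, Hesovia, 2,361 kg, ¥531,083.34):
Base rate for B-596 is ¥2.58/kg.
The additional-duty order on B-596 targets Bralador, not Hesovia; it does not apply.
Duty = 2,361 × ¥2.58 = ¥6,091.38.
Total = ¥3,006.72 + ¥1,911.27 + ¥6,091.38 = ¥11,009.37.

¥11,009.37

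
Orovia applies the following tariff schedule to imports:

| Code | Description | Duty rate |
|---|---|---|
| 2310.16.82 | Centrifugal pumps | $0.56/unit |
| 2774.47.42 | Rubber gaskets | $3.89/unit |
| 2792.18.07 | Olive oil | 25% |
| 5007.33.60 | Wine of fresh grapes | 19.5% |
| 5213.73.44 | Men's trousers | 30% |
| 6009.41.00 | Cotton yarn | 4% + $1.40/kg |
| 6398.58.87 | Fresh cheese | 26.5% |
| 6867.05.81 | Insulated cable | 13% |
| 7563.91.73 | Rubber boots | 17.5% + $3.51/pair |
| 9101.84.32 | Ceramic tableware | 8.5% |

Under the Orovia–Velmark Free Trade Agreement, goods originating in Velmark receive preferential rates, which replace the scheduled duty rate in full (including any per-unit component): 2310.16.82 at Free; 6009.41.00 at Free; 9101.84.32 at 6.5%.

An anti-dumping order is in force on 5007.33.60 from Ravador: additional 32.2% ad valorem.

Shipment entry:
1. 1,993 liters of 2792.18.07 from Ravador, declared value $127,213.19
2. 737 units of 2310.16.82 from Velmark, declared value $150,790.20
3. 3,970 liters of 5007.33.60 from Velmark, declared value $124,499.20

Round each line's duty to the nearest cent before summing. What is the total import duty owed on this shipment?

Line 1 (2792.18.07, Ravador, 1,993 liters, $127,213.19):
Base rate for 2792.18.07 is 25%.
Duty = $127,213.19 × 25% = $31,803.30.
Line 2 (2310.16.82, Velmark, 737 units, $150,790.20):
Base rate for 2310.16.82 is $0.56/unit.
Origin Velmark qualifies under the Orovia–Velmark agreement and 2310.16.82 is covered: preferential rate Free applies instead.
Duty = $150,790.20 × 0% = $0.00.
Line 3 (5007.33.60, Velmark, 3,970 liters, $124,499.20):
Base rate for 5007.33.60 is 19.5%.
Origin Velmark is the FTA partner but 5007.33.60 is not on the preference list; base rate stands.
The additional-duty order on 5007.33.60 targets Ravador, not Velmark; it does not apply.
Duty = $124,499.20 × 19.5% = $24,277.34.
Total = $31,803.30 + $0.00 + $24,277.34 = $56,080.64.

$56,080.64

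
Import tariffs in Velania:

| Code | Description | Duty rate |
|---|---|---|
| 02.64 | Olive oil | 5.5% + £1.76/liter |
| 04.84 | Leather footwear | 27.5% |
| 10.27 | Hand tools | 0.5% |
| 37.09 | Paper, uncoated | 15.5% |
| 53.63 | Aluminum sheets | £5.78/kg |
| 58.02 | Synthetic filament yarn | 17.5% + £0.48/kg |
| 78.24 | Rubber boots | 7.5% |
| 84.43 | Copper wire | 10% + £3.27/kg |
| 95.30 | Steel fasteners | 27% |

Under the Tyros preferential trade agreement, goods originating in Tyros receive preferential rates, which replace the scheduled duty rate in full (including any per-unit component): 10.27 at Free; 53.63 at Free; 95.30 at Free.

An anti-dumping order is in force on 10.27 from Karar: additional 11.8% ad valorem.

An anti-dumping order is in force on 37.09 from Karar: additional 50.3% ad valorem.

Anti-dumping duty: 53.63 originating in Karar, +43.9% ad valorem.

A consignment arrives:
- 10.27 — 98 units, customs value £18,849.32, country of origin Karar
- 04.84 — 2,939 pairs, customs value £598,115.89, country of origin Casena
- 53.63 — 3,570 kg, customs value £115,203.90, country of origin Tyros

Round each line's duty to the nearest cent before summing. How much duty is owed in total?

£166,800.34

Line 1 (10.27, Karar, 98 units, £18,849.32):
Base rate for 10.27 is 0.5%.
10.27 has an FTA preferential rate, but origin Karar is not Tyros; base rate stands.
Additional duty on 10.27 from Karar: +11.8%. Applied ad valorem rate: 0.5% + 11.8% = 12.3%.
Duty = £18,849.32 × 12.3% = £2,318.47.
Line 2 (04.84, Casena, 2,939 pairs, £598,115.89):
Base rate for 04.84 is 27.5%.
Duty = £598,115.89 × 27.5% = £164,481.87.
Line 3 (53.63, Tyros, 3,570 kg, £115,203.90):
Base rate for 53.63 is £5.78/kg.
Origin Tyros qualifies under the Velania–Tyros agreement and 53.63 is covered: preferential rate Free applies instead.
The additional-duty order on 53.63 targets Karar, not Tyros; it does not apply.
Duty = £115,203.90 × 0% = £0.00.
Total = £2,318.47 + £164,481.87 + £0.00 = £166,800.34.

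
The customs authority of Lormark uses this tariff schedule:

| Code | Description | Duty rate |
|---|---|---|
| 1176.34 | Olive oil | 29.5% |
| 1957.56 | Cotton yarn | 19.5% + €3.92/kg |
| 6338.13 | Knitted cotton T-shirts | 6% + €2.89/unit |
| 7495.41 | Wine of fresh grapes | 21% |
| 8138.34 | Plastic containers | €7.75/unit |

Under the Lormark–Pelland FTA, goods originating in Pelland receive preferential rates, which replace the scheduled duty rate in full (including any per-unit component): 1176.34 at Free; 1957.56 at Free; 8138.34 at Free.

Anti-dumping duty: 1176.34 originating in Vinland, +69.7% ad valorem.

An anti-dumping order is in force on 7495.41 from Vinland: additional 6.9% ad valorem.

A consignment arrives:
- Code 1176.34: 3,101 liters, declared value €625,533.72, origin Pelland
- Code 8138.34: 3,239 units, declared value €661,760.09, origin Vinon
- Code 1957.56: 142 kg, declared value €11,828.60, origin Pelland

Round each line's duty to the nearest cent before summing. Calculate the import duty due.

Line 1 (1176.34, Pelland, 3,101 liters, €625,533.72):
Base rate for 1176.34 is 29.5%.
Origin Pelland qualifies under the Lormark–Pelland agreement and 1176.34 is covered: preferential rate Free applies instead.
The additional-duty order on 1176.34 targets Vinland, not Pelland; it does not apply.
Duty = €625,533.72 × 0% = €0.00.
Line 2 (8138.34, Vinon, 3,239 units, €661,760.09):
Base rate for 8138.34 is €7.75/unit.
8138.34 has an FTA preferential rate, but origin Vinon is not Pelland; base rate stands.
Duty = 3,239 × €7.75 = €25,102.25.
Line 3 (1957.56, Pelland, 142 kg, €11,828.60):
Base rate for 1957.56 is 19.5% + €3.92/kg.
Origin Pelland qualifies under the Lormark–Pelland agreement and 1957.56 is covered: preferential rate Free applies instead.
Duty = €11,828.60 × 0% = €0.00.
Total = €0.00 + €25,102.25 + €0.00 = €25,102.25.

€25,102.25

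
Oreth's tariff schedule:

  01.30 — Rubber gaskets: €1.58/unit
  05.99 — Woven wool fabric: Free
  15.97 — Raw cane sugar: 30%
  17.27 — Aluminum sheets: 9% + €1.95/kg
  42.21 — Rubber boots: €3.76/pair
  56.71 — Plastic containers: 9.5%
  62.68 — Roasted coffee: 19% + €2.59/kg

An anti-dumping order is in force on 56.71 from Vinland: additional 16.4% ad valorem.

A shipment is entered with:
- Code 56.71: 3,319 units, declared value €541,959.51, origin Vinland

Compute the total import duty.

Line 1 (56.71, Vinland, 3,319 units, €541,959.51):
Base rate for 56.71 is 9.5%.
Additional duty on 56.71 from Vinland: +16.4%. Applied ad valorem rate: 9.5% + 16.4% = 25.9%.
Duty = €541,959.51 × 25.9% = €140,367.51.

€140,367.51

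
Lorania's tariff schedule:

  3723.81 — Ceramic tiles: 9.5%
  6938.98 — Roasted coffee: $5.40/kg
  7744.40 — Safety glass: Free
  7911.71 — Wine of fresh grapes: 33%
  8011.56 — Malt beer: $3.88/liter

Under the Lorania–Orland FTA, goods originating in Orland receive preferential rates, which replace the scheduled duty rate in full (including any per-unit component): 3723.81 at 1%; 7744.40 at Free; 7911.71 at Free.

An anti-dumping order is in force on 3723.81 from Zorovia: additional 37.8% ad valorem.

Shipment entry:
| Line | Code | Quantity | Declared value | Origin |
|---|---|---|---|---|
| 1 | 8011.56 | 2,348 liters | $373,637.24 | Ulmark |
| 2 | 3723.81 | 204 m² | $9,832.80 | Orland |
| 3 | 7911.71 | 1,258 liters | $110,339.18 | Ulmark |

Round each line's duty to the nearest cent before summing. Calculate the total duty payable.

Line 1 (8011.56, Ulmark, 2,348 liters, $373,637.24):
Base rate for 8011.56 is $3.88/liter.
Duty = 2,348 × $3.88 = $9,110.24.
Line 2 (3723.81, Orland, 204 m², $9,832.80):
Base rate for 3723.81 is 9.5%.
Origin Orland qualifies under the Lorania–Orland agreement and 3723.81 is covered: preferential rate 1% applies instead.
The additional-duty order on 3723.81 targets Zorovia, not Orland; it does not apply.
Duty = $9,832.80 × 1% = $98.33.
Line 3 (7911.71, Ulmark, 1,258 liters, $110,339.18):
Base rate for 7911.71 is 33%.
7911.71 has an FTA preferential rate, but origin Ulmark is not Orland; base rate stands.
Duty = $110,339.18 × 33% = $36,411.93.
Total = $9,110.24 + $98.33 + $36,411.93 = $45,620.50.

$45,620.50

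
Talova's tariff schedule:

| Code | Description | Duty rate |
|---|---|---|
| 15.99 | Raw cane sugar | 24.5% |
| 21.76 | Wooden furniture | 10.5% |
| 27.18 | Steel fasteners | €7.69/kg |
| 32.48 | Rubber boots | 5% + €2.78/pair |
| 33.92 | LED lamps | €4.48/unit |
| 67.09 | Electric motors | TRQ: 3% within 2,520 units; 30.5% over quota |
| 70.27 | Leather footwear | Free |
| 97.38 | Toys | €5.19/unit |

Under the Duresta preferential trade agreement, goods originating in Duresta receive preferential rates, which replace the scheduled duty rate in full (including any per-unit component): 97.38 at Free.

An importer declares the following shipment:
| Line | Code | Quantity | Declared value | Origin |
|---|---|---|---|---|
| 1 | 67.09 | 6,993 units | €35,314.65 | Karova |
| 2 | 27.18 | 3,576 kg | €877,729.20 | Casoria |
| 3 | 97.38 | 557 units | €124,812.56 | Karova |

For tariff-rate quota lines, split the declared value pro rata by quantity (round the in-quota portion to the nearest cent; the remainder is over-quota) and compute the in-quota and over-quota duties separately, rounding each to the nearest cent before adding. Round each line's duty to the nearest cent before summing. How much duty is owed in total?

Line 1 (67.09, Karova, 6,993 units, €35,314.65):
Code 67.09 is under a tariff-rate quota (threshold 2,520 units). In-quota: 2,520 units at 3%; over-quota: 4,473 units at 30.5%.
Pro-rata value split: in-quota = €35,314.65 × 2,520/6,993 = €12,726.00; over-quota = €35,314.65 − €12,726.00 = €22,588.65.
In-quota duty = €12,726.00 × 3% = €381.78. Over-quota duty = €22,588.65 × 30.5% = €6,889.54.
Line duty = €381.78 + €6,889.54 = €7,271.32.
Line 2 (27.18, Casoria, 3,576 kg, €877,729.20):
Base rate for 27.18 is €7.69/kg.
Duty = 3,576 × €7.69 = €27,499.44.
Line 3 (97.38, Karova, 557 units, €124,812.56):
Base rate for 97.38 is €5.19/unit.
97.38 has an FTA preferential rate, but origin Karova is not Duresta; base rate stands.
Duty = 557 × €5.19 = €2,890.83.
Total = €7,271.32 + €27,499.44 + €2,890.83 = €37,661.59.

€37,661.59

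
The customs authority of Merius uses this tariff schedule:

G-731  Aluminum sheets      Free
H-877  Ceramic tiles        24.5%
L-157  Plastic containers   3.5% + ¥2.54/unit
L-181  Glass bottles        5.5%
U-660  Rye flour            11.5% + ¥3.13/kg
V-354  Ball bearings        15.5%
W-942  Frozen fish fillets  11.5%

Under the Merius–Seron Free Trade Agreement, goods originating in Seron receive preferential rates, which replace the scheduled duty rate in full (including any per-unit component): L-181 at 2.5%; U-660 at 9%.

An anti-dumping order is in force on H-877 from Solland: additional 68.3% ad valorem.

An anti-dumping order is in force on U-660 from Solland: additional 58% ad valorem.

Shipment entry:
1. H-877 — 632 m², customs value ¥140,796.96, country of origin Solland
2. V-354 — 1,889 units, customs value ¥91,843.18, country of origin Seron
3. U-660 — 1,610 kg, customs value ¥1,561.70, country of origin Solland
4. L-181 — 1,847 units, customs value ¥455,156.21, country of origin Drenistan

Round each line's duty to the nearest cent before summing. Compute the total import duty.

Line 1 (H-877, Solland, 632 m², ¥140,796.96):
Base rate for H-877 is 24.5%.
Additional duty on H-877 from Solland: +68.3%. Applied ad valorem rate: 24.5% + 68.3% = 92.8%.
Duty = ¥140,796.96 × 92.8% = ¥130,659.58.
Line 2 (V-354, Seron, 1,889 units, ¥91,843.18):
Base rate for V-354 is 15.5%.
Origin Seron is the FTA partner but V-354 is not on the preference list; base rate stands.
Duty = ¥91,843.18 × 15.5% = ¥14,235.69.
Line 3 (U-660, Solland, 1,610 kg, ¥1,561.70):
Base rate for U-660 is 11.5% + ¥3.13/kg.
U-660 has an FTA preferential rate, but origin Solland is not Seron; base rate stands.
Additional duty on U-660 from Solland: +58%. Applied ad valorem rate: 11.5% + 58% = 69.5%.
Duty = ¥1,561.70 × 69.5% + 1,610 × ¥3.13 = ¥6,124.68.
Line 4 (L-181, Drenistan, 1,847 units, ¥455,156.21):
Base rate for L-181 is 5.5%.
L-181 has an FTA preferential rate, but origin Drenistan is not Seron; base rate stands.
Duty = ¥455,156.21 × 5.5% = ¥25,033.59.
Total = ¥130,659.58 + ¥14,235.69 + ¥6,124.68 + ¥25,033.59 = ¥176,053.54.

¥176,053.54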